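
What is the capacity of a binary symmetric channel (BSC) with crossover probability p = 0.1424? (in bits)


H(p) = -p*log2(p) - (1-p)*log2(1-p) = -0.1424*log2(0.1424) - 0.8576*log2(0.8576) = 0.400426 + 0.190064 = 0.5905. C = 1 - H(p) = 1 - 0.5905 = 0.4095

0.4095 bits


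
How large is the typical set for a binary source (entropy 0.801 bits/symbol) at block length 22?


log2|A_typical| = nH = 22 * 0.801 = 17.622, so |A_typical| ~ 2^17.622 = 2.017e+05

2.017e+05


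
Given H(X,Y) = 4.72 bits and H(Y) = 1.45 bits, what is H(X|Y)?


H(X|Y) = H(X,Y) - H(Y) = 4.72 - 1.45 = 3.27

3.27 bits


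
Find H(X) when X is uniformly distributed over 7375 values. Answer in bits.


H = log2(n) = log2(7375) = 12.8484

12.8484 bits


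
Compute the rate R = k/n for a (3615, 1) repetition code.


Rate = k/n = 1/3615

1/3615


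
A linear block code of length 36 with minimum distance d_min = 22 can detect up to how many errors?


Detection capability = d_min - 1 = 22 - 1 = 21

21 errors


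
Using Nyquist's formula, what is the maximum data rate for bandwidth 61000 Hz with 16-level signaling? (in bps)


Rate = 2 * B * log2(M) = 2 * 61000 * 4.0 = 488000.0

488000.0 bps


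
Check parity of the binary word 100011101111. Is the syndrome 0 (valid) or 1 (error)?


Syndrome = XOR of all bits = 1 XOR 0 XOR 0 XOR 0 XOR 1 XOR 1 XOR 1 XOR 0 XOR 1 XOR 1 XOR 1 XOR 1 = 0

0


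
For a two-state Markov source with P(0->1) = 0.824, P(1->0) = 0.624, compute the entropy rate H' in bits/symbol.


Stationary distribution: pi_0 = p10/(p01+p10) = 0.4309, pi_1 = 0.5691. Entropy rate H' = pi_0*H(p01) + pi_1*H(p10) = 0.4309*0.6712 + 0.5691*0.9552 = 0.8328

0.8328 bits/symbol


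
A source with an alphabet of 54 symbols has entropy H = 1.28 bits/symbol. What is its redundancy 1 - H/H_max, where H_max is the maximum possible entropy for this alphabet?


H_max = log2(K) = log2(54) = 5.7549 bits/symbol. Redundancy = 1 - H/H_max = 1 - 1.28/5.7549 = 1 - 0.2224 = 0.7776

0.7776


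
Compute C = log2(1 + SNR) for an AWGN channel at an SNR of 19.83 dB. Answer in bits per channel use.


SNR_linear = 10^(19.83/10) = 96.1612; C = log2(1 + SNR_linear) = log2(1 + 96.1612) = 6.6023

6.6023 bits/channel use


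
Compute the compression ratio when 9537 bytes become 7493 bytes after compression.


Ratio = original / compressed = 9537 / 7493 = 1.2728

1.2728


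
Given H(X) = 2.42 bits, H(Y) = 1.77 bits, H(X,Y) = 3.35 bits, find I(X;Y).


I(X;Y) = H(X) + H(Y) - H(X,Y) = 2.42 + 1.77 - 3.35 = 0.84

0.84 bits


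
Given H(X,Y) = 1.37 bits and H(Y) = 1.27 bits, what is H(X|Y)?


H(X|Y) = H(X,Y) - H(Y) = 1.37 - 1.27 = 0.1

0.1 bits


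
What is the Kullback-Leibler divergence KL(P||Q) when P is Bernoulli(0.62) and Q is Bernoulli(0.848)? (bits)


KL = p*log2(p/q) + (1-p)*log2((1-p)/(1-q)) = 0.62*log2(0.62/0.848) + 0.38*log2(0.38/0.152) = 0.2222

0.2222 bits


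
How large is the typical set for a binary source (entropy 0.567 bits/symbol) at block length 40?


log2|A_typical| = nH = 40 * 0.567 = 22.68, so |A_typical| ~ 2^22.68 = 6.720e+06

6.720e+06


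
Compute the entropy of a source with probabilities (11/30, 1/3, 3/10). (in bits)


H = -sum(p_i * log2(p_i)). Terms: -(11/30)*log2(11/30) = 0.530735; -(1/3)*log2(1/3) = 0.528321; -(3/10)*log2(3/10) = 0.521090. H = 0.530735 + 0.528321 + 0.521090 = 1.5801

1.5801 bits


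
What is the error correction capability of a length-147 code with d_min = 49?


Correction capability = floor((d-1)/2) = floor((49-1)/2) = 24

24 errors


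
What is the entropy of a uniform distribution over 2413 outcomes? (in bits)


H = log2(n) = log2(2413) = 11.2366

11.2366 bits


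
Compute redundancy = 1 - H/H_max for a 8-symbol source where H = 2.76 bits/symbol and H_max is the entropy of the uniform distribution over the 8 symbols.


H_max = log2(K) = log2(8) = 3.0 bits/symbol. Redundancy = 1 - H/H_max = 1 - 2.76/3.0 = 1 - 0.92 = 0.08

0.08


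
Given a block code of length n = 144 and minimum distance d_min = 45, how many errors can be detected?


Detection capability = d_min - 1 = 45 - 1 = 44

44 errors


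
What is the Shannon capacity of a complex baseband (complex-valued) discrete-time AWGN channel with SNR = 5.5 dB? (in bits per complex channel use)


SNR_linear = 10^(5.5/10) = 3.5481; C = log2(1 + SNR_linear) = log2(1 + 3.5481) = 2.1853

2.1853 bits/channel use


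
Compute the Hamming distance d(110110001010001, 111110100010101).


Count differing positions: . . ^ . . . ^ . ^ . . . ^ . . = 4 differences

4


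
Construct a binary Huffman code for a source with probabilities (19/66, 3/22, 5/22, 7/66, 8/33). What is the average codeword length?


Huffman construction (repeatedly merge the two least-probable nodes; each merge adds 1 bit to every symbol beneath it): 7/66 + 3/22 = 8/33; 5/22 + 8/33 = 31/66; 8/33 + 19/66 = 35/66; 31/66 + 35/66 = 1. Resulting codeword lengths (in the order the probabilities were given): (2, 3, 2, 3, 2). L_avg = sum(p_i * l_i) = 19/66*2 + 3/22*3 + 5/22*2 + 7/66*3 + 8/33*2 = 74/33 = 2.2424

2.2424 bits


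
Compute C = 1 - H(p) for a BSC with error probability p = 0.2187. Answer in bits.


H(p) = -p*log2(p) - (1-p)*log2(1-p) = -0.2187*log2(0.2187) - 0.7813*log2(0.7813) = 0.479604 + 0.278183 = 0.7578. C = 1 - H(p) = 1 - 0.7578 = 0.2422

0.2422 bits


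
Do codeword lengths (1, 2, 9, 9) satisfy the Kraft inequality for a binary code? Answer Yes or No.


Kraft sum = sum(2^(-l_i)) = 0.7539, need <= 1. Result: satisfied (a binary prefix-free code with these lengths exists)

Yes


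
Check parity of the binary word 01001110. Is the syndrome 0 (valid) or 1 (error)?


Syndrome = XOR of all bits = 0 XOR 1 XOR 0 XOR 0 XOR 1 XOR 1 XOR 1 XOR 0 = 0

0


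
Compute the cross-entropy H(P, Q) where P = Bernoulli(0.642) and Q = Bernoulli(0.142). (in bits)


H(P,Q) = -p*log2(q) - (1-p)*log2(1-q). -0.642*log2(0.142) = 1.807896; -0.358*log2(0.858) = 0.079100. H(P,Q) = 1.807896 + 0.079100 = 1.887

1.887 bits


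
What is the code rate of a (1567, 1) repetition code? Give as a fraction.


Rate = k/n = 1/1567

1/1567


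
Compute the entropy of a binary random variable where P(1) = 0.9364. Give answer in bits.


H = -p*log2(p) - (1-p)*log2(1-p). -0.9364*log2(0.9364) = 0.088774; -0.0636*log2(0.0636) = 0.252799. H = 0.088774 + 0.252799 = 0.3416

0.3416 bits


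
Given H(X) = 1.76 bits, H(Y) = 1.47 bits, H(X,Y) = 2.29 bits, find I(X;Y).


I(X;Y) = H(X) + H(Y) - H(X,Y) = 1.76 + 1.47 - 2.29 = 0.94

0.94 bits


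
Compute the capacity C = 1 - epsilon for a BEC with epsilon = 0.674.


C = 1 - epsilon = 1 - 0.674 = 0.326

0.326 bits


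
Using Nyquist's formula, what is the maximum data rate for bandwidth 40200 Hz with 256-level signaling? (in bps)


Rate = 2 * B * log2(M) = 2 * 40200 * 8.0 = 643200.0

643200.0 bps


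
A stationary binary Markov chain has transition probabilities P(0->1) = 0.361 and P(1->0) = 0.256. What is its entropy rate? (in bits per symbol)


Stationary distribution: pi_0 = p10/(p01+p10) = 0.4149, pi_1 = 0.5851. Entropy rate H' = pi_0*H(p01) + pi_1*H(p10) = 0.4149*0.9435 + 0.5851*0.8207 = 0.8716

0.8716 bits/symbol


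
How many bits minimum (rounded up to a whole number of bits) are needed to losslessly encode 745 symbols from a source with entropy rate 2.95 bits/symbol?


Minimum bits >= n * H = 745 * 2.95 = 2197.75, rounded up to a whole number of bits = 2198

2198 bits


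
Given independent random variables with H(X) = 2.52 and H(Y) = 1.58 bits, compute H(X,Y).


For independent variables, H(X,Y) = H(X) + H(Y) = 2.52 + 1.58 = 4.1

4.1 bits


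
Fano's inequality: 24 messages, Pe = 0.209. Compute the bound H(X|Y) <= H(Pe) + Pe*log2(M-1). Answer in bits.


H(Pe) = -Pe*log2(Pe) - (1-Pe)*log2(1-Pe) = -0.209*log2(0.209) - 0.791*log2(0.791) = 0.472011 + 0.267556 = 0.7396. Pe*log2(M-1) = 0.209*log2(23) = 0.945424. Bound = H(Pe) + Pe*log2(M-1) = 0.472011 + 0.267556 + 0.945424 = 1.685

1.685 bits


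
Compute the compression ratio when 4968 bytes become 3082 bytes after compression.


Ratio = original / compressed = 4968 / 3082 = 1.6119

1.6119


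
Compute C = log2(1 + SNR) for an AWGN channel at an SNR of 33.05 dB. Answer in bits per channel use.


SNR_linear = 10^(33.05/10) = 2018.3664; C = log2(1 + SNR_linear) = log2(1 + 2018.3664) = 10.9797

10.9797 bits/channel use


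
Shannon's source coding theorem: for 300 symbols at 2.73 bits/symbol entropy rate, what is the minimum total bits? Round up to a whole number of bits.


Minimum bits >= n * H = 300 * 2.73 = 819.0, rounded up to a whole number of bits = 819

819 bits


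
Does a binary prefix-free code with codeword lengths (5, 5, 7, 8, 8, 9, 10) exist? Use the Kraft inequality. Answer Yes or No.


Kraft sum = sum(2^(-l_i)) = 0.0811, need <= 1. Result: satisfied (a binary prefix-free code with these lengths exists)

Yes


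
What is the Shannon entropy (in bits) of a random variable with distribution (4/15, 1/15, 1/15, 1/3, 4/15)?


H = -sum(p_i * log2(p_i)). Terms: -(4/15)*log2(4/15) = 0.508504; -(1/15)*log2(1/15) = 0.260459; -(1/15)*log2(1/15) = 0.260459; -(1/3)*log2(1/3) = 0.528321; -(4/15)*log2(4/15) = 0.508504. H = 0.508504 + 0.260459 + 0.260459 + 0.528321 + 0.508504 = 2.0662

2.0662 bits


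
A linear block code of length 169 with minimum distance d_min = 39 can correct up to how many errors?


Correction capability = floor((d-1)/2) = floor((39-1)/2) = 19

19 errors


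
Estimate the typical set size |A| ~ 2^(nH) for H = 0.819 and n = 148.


log2|A_typical| = nH = 148 * 0.819 = 121.212, so |A_typical| ~ 2^121.212 = 3.079e+36

3.079e+36


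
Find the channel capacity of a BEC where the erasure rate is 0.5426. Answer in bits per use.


C = 1 - epsilon = 1 - 0.5426 = 0.4574

0.4574 bits


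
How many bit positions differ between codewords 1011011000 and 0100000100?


Count differing positions: ^ ^ ^ ^ . ^ ^ ^ . . = 7 differences

7


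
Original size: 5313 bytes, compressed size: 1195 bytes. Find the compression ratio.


Ratio = original / compressed = 5313 / 1195 = 4.446

4.446


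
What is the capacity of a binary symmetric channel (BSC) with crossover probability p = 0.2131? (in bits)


H(p) = -p*log2(p) - (1-p)*log2(1-p) = -0.2131*log2(0.2131) - 0.7869*log2(0.7869) = 0.475298 + 0.272069 = 0.7474. C = 1 - H(p) = 1 - 0.7474 = 0.2526

0.2526 bits


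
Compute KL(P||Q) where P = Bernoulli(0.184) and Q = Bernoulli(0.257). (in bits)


KL = p*log2(p/q) + (1-p)*log2((1-p)/(1-q)) = 0.184*log2(0.184/0.257) + 0.816*log2(0.816/0.743) = 0.0216

0.0216 bits


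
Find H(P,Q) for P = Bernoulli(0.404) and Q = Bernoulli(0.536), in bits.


H(P,Q) = -p*log2(q) - (1-p)*log2(1-q). -0.404*log2(0.536) = 0.363477; -0.596*log2(0.464) = 0.660251. H(P,Q) = 0.363477 + 0.660251 = 1.0237

1.0237 bits


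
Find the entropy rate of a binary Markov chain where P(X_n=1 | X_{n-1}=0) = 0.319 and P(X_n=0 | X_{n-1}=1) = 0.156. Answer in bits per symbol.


Stationary distribution: pi_0 = p10/(p01+p10) = 0.3284, pi_1 = 0.6716. Entropy rate H' = pi_0*H(p01) + pi_1*H(p10) = 0.3284*0.9033 + 0.6716*0.6247 = 0.7162

0.7162 bits/symbol


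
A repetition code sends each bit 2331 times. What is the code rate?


Rate = k/n = 1/2331

1/2331


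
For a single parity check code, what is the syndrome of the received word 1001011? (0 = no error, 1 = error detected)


Syndrome = XOR of all bits = 1 XOR 0 XOR 0 XOR 1 XOR 0 XOR 1 XOR 1 = 0

0


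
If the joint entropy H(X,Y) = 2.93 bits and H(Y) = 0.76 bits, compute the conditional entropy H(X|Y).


H(X|Y) = H(X,Y) - H(Y) = 2.93 - 0.76 = 2.17

2.17 bits


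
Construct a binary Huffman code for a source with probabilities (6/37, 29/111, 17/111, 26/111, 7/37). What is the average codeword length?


Huffman construction (repeatedly merge the two least-probable nodes; each merge adds 1 bit to every symbol beneath it): 17/111 + 6/37 = 35/111; 7/37 + 26/111 = 47/111; 29/111 + 35/111 = 64/111; 47/111 + 64/111 = 1. Resulting codeword lengths (in the order the probabilities were given): (3, 2, 3, 2, 2). L_avg = sum(p_i * l_i) = 6/37*3 + 29/111*2 + 17/111*3 + 26/111*2 + 7/37*2 = 257/111 = 2.3153

2.3153 bits


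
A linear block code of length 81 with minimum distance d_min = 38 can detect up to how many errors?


Detection capability = d_min - 1 = 38 - 1 = 37

37 errors


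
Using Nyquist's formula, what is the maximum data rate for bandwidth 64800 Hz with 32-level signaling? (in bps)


Rate = 2 * B * log2(M) = 2 * 64800 * 5.0 = 648000.0

648000.0 bps


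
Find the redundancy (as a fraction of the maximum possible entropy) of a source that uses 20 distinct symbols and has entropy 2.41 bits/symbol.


H_max = log2(K) = log2(20) = 4.3219 bits/symbol. Redundancy = 1 - H/H_max = 1 - 2.41/4.3219 = 1 - 0.5576 = 0.4424

0.4424


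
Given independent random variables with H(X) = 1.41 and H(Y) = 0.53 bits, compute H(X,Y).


For independent variables, H(X,Y) = H(X) + H(Y) = 1.41 + 0.53 = 1.94

1.94 bits


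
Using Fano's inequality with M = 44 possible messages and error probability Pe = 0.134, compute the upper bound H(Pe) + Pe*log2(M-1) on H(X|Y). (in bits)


H(Pe) = -Pe*log2(Pe) - (1-Pe)*log2(1-Pe) = -0.134*log2(0.134) - 0.866*log2(0.866) = 0.388559 + 0.179748 = 0.5683. Pe*log2(M-1) = 0.134*log2(43) = 0.727119. Bound = H(Pe) + Pe*log2(M-1) = 0.388559 + 0.179748 + 0.727119 = 1.2954

1.2954 bits


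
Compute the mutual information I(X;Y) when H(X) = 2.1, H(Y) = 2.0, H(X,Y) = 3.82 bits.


I(X;Y) = H(X) + H(Y) - H(X,Y) = 2.1 + 2.0 - 3.82 = 0.28

0.28 bits


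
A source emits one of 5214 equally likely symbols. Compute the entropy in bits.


H = log2(n) = log2(5214) = 12.3482

12.3482 bits


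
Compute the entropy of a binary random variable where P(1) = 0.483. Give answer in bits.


H = -p*log2(p) - (1-p)*log2(1-p). -0.483*log2(0.483) = 0.507104; -0.517*log2(0.517) = 0.492062. H = 0.507104 + 0.492062 = 0.9992

0.9992 bits


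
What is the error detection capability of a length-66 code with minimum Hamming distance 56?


Detection capability = d_min - 1 = 56 - 1 = 55

55 errors


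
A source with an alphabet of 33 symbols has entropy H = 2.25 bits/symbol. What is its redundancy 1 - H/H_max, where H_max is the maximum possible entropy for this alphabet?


H_max = log2(K) = log2(33) = 5.0444 bits/symbol. Redundancy = 1 - H/H_max = 1 - 2.25/5.0444 = 1 - 0.446 = 0.554

0.554


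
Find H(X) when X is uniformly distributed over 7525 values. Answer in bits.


H = log2(n) = log2(7525) = 12.8775

12.8775 bits


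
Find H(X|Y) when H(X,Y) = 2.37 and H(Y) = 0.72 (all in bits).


H(X|Y) = H(X,Y) - H(Y) = 2.37 - 0.72 = 1.65

1.65 bits


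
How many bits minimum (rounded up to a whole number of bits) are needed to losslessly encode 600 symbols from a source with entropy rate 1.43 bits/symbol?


Minimum bits >= n * H = 600 * 1.43 = 858.0, rounded up to a whole number of bits = 858

858 bits


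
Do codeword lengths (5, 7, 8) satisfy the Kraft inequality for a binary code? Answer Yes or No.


Kraft sum = sum(2^(-l_i)) = 0.043, need <= 1. Result: satisfied (a binary prefix-free code with these lengths exists)

Yes


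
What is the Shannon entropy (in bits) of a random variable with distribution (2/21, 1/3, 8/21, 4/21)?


H = -sum(p_i * log2(p_i)). Terms: -(2/21)*log2(2/21) = 0.323078; -(1/3)*log2(1/3) = 0.528321; -(8/21)*log2(8/21) = 0.530407; -(4/21)*log2(4/21) = 0.455680. H = 0.323078 + 0.528321 + 0.530407 + 0.455680 = 1.8375

1.8375 bits


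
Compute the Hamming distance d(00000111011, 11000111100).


Count differing positions: ^ ^ . . . . . . ^ ^ ^ = 5 differences

5


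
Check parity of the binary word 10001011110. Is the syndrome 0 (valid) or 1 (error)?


Syndrome = XOR of all bits = 1 XOR 0 XOR 0 XOR 0 XOR 1 XOR 0 XOR 1 XOR 1 XOR 1 XOR 1 XOR 0 = 0

0


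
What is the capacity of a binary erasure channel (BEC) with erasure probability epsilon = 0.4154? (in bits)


C = 1 - epsilon = 1 - 0.4154 = 0.5846

0.5846 bits


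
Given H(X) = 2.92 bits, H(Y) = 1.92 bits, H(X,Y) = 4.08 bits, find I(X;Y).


I(X;Y) = H(X) + H(Y) - H(X,Y) = 2.92 + 1.92 - 4.08 = 0.76

0.76 bits


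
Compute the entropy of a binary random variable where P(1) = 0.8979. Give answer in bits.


H = -p*log2(p) - (1-p)*log2(1-p). -0.8979*log2(0.8979) = 0.139510; -0.1021*log2(0.1021) = 0.336108. H = 0.139510 + 0.336108 = 0.4756

0.4756 bits


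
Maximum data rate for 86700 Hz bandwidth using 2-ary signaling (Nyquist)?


Rate = 2 * B * log2(M) = 2 * 86700 * 1.0 = 173400.0

173400.0 bps


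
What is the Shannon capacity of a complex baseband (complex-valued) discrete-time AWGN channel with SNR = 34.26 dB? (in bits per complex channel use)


SNR_linear = 10^(34.26/10) = 2666.8587; C = log2(1 + SNR_linear) = log2(1 + 2666.8587) = 11.3815

11.3815 bits/channel use


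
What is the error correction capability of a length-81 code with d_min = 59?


Correction capability = floor((d-1)/2) = floor((59-1)/2) = 29

29 errors


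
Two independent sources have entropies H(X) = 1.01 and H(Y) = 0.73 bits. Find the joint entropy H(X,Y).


For independent variables, H(X,Y) = H(X) + H(Y) = 1.01 + 0.73 = 1.74

1.74 bits


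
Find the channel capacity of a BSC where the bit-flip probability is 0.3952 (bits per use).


H(p) = -p*log2(p) - (1-p)*log2(1-p) = -0.3952*log2(0.3952) - 0.6048*log2(0.6048) = 0.529309 + 0.438764 = 0.9681. C = 1 - H(p) = 1 - 0.9681 = 0.0319

0.0319 bits


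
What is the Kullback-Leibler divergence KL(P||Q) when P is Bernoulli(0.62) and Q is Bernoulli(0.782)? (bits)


KL = p*log2(p/q) + (1-p)*log2((1-p)/(1-q)) = 0.62*log2(0.62/0.782) + 0.38*log2(0.38/0.218) = 0.097

0.097 bits


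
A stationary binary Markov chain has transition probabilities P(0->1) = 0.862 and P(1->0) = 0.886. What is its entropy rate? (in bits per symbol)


Stationary distribution: pi_0 = p10/(p01+p10) = 0.5069, pi_1 = 0.4931. Entropy rate H' = pi_0*H(p01) + pi_1*H(p10) = 0.5069*0.579 + 0.4931*0.5119 = 0.5459

0.5459 bits/symbol


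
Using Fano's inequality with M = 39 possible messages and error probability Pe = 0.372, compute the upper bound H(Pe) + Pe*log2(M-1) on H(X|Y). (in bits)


H(Pe) = -Pe*log2(Pe) - (1-Pe)*log2(1-Pe) = -0.372*log2(0.372) - 0.628*log2(0.628) = 0.530705 + 0.421491 = 0.9522. Pe*log2(M-1) = 0.372*log2(38) = 1.952229. Bound = H(Pe) + Pe*log2(M-1) = 0.530705 + 0.421491 + 1.952229 = 2.9044

2.9044 bits


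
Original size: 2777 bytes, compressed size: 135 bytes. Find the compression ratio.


Ratio = original / compressed = 2777 / 135 = 20.5704

20.5704


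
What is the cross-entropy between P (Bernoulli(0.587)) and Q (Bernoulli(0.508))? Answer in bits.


H(P,Q) = -p*log2(q) - (1-p)*log2(1-q). -0.587*log2(0.508) = 0.573557; -0.413*log2(0.492) = 0.422610. H(P,Q) = 0.573557 + 0.422610 = 0.9962

0.9962 bits


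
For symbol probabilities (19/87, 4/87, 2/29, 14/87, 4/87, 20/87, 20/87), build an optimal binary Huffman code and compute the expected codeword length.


Huffman construction (repeatedly merge the two least-probable nodes; each merge adds 1 bit to every symbol beneath it): 4/87 + 4/87 = 8/87; 2/29 + 8/87 = 14/87; 14/87 + 14/87 = 28/87; 19/87 + 20/87 = 13/29; 20/87 + 28/87 = 16/29; 13/29 + 16/29 = 1. Resulting codeword lengths (in the order the probabilities were given): (2, 5, 4, 3, 5, 2, 2). L_avg = sum(p_i * l_i) = 19/87*2 + 4/87*5 + 2/29*4 + 14/87*3 + 4/87*5 + 20/87*2 + 20/87*2 = 224/87 = 2.5747

2.5747 bits


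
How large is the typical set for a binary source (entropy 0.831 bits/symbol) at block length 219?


log2|A_typical| = nH = 219 * 0.831 = 181.989, so |A_typical| ~ 2^181.989 = 6.083e+54

6.083e+54


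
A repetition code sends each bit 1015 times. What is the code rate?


Rate = k/n = 1/1015

1/1015


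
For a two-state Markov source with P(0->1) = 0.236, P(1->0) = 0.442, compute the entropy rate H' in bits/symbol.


Stationary distribution: pi_0 = p10/(p01+p10) = 0.6519, pi_1 = 0.3481. Entropy rate H' = pi_0*H(p01) + pi_1*H(p10) = 0.6519*0.7883 + 0.3481*0.9903 = 0.8586

0.8586 bits/symbol


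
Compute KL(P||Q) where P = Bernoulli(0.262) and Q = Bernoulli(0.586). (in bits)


KL = p*log2(p/q) + (1-p)*log2((1-p)/(1-q)) = 0.262*log2(0.262/0.586) + 0.738*log2(0.738/0.414) = 0.3112

0.3112 bits


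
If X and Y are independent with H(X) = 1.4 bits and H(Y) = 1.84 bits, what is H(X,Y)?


For independent variables, H(X,Y) = H(X) + H(Y) = 1.4 + 1.84 = 3.24

3.24 bits


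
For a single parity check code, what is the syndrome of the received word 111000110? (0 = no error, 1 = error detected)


Syndrome = XOR of all bits = 1 XOR 1 XOR 1 XOR 0 XOR 0 XOR 0 XOR 1 XOR 1 XOR 0 = 1

1


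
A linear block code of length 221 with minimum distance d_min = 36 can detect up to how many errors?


Detection capability = d_min - 1 = 36 - 1 = 35

35 errors


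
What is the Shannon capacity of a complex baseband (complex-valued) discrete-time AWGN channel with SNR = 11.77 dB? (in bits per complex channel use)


SNR_linear = 10^(11.77/10) = 15.0314; C = log2(1 + SNR_linear) = log2(1 + 15.0314) = 4.0028

4.0028 bits/channel use


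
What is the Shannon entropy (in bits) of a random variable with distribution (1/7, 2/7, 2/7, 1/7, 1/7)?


H = -sum(p_i * log2(p_i)). Terms: -(1/7)*log2(1/7) = 0.401051; -(2/7)*log2(2/7) = 0.516387; -(2/7)*log2(2/7) = 0.516387; -(1/7)*log2(1/7) = 0.401051; -(1/7)*log2(1/7) = 0.401051. H = 0.401051 + 0.516387 + 0.516387 + 0.401051 + 0.401051 = 2.2359

2.2359 bits


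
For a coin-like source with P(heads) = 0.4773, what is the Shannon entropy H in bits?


H = -p*log2(p) - (1-p)*log2(1-p). -0.4773*log2(0.4773) = 0.509294; -0.5227*log2(0.5227) = 0.489218. H = 0.509294 + 0.489218 = 0.9985

0.9985 bits


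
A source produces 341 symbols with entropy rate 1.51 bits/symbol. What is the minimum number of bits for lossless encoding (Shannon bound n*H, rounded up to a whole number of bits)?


Minimum bits >= n * H = 341 * 1.51 = 514.91, rounded up to a whole number of bits = 515

515 bits


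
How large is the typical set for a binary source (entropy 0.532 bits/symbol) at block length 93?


log2|A_typical| = nH = 93 * 0.532 = 49.476, so |A_typical| ~ 2^49.476 = 7.830e+14

7.830e+14


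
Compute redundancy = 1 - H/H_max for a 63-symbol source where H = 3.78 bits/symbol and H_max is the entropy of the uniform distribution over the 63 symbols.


H_max = log2(K) = log2(63) = 5.9773 bits/symbol. Redundancy = 1 - H/H_max = 1 - 3.78/5.9773 = 1 - 0.6324 = 0.3676

0.3676


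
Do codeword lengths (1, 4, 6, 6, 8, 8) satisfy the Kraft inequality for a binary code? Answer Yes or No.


Kraft sum = sum(2^(-l_i)) = 0.6016, need <= 1. Result: satisfied (a binary prefix-free code with these lengths exists)

Yes


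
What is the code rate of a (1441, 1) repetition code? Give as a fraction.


Rate = k/n = 1/1441

1/1441


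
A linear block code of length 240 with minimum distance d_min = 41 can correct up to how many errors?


Correction capability = floor((d-1)/2) = floor((41-1)/2) = 20

20 errors


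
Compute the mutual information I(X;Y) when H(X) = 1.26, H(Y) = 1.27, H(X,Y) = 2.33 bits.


I(X;Y) = H(X) + H(Y) - H(X,Y) = 1.26 + 1.27 - 2.33 = 0.2

0.2 bits


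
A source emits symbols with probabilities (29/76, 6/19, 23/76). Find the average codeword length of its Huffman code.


Huffman construction (repeatedly merge the two least-probable nodes; each merge adds 1 bit to every symbol beneath it): 23/76 + 6/19 = 47/76; 29/76 + 47/76 = 1. Resulting codeword lengths (in the order the probabilities were given): (1, 2, 2). L_avg = sum(p_i * l_i) = 29/76*1 + 6/19*2 + 23/76*2 = 123/76 = 1.6184

1.6184 bits


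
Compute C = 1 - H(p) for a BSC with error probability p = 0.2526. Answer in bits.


H(p) = -p*log2(p) - (1-p)*log2(1-p) = -0.2526*log2(0.2526) - 0.7474*log2(0.7474) = 0.501430 + 0.313944 = 0.8154. C = 1 - H(p) = 1 - 0.8154 = 0.1846

0.1846 bits


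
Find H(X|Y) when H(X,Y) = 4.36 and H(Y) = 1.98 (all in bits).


H(X|Y) = H(X,Y) - H(Y) = 4.36 - 1.98 = 2.38

2.38 bits


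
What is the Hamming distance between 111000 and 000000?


Count differing positions: ^ ^ ^ . . . = 3 differences

3


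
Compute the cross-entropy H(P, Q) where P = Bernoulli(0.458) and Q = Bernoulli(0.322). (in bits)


H(P,Q) = -p*log2(q) - (1-p)*log2(1-q). -0.458*log2(0.322) = 0.748769; -0.542*log2(0.678) = 0.303868. H(P,Q) = 0.748769 + 0.303868 = 1.0526

1.0526 bits


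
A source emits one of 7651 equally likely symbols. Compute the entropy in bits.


H = log2(n) = log2(7651) = 12.9014

12.9014 bits


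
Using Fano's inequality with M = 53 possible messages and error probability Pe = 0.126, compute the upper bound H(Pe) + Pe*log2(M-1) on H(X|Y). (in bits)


H(Pe) = -Pe*log2(Pe) - (1-Pe)*log2(1-Pe) = -0.126*log2(0.126) - 0.874*log2(0.874) = 0.376552 + 0.169814 = 0.5464. Pe*log2(M-1) = 0.126*log2(52) = 0.718255. Bound = H(Pe) + Pe*log2(M-1) = 0.376552 + 0.169814 + 0.718255 = 1.2646

1.2646 bits


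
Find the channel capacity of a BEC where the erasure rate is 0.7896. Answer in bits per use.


C = 1 - epsilon = 1 - 0.7896 = 0.2104

0.2104 bits


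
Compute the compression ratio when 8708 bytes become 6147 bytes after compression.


Ratio = original / compressed = 8708 / 6147 = 1.4166

1.4166


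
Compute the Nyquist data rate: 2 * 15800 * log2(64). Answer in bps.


Rate = 2 * B * log2(M) = 2 * 15800 * 6.0 = 189600.0

189600.0 bps


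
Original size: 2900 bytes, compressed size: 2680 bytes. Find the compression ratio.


Ratio = original / compressed = 2900 / 2680 = 1.0821

1.0821


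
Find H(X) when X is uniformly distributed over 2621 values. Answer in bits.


H = log2(n) = log2(2621) = 11.3559

11.3559 bits


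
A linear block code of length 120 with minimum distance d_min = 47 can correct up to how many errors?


Correction capability = floor((d-1)/2) = floor((47-1)/2) = 23

23 errors


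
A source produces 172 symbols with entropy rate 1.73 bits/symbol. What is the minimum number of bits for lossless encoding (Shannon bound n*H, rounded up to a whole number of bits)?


Minimum bits >= n * H = 172 * 1.73 = 297.56, rounded up to a whole number of bits = 298

298 bits


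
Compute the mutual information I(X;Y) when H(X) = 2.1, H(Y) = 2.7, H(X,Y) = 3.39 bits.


I(X;Y) = H(X) + H(Y) - H(X,Y) = 2.1 + 2.7 - 3.39 = 1.41

1.41 bits


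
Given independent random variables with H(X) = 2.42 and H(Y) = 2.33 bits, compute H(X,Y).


For independent variables, H(X,Y) = H(X) + H(Y) = 2.42 + 2.33 = 4.75

4.75 bits


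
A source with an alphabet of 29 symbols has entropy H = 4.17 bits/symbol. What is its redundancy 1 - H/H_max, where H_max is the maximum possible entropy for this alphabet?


H_max = log2(K) = log2(29) = 4.858 bits/symbol. Redundancy = 1 - H/H_max = 1 - 4.17/4.858 = 1 - 0.8584 = 0.1416

0.1416


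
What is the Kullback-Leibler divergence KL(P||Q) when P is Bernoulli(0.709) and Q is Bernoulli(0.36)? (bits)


KL = p*log2(p/q) + (1-p)*log2((1-p)/(1-q)) = 0.709*log2(0.709/0.36) + 0.291*log2(0.291/0.64) = 0.3624

0.3624 bits


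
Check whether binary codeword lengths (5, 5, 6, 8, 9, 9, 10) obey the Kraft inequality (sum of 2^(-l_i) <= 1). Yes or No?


Kraft sum = sum(2^(-l_i)) = 0.0869, need <= 1. Result: satisfied (a binary prefix-free code with these lengths exists)

Yes


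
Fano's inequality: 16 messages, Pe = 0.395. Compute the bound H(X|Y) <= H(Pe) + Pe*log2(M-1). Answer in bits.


H(Pe) = -Pe*log2(Pe) - (1-Pe)*log2(1-Pe) = -0.395*log2(0.395) - 0.605*log2(0.605) = 0.529330 + 0.438621 = 0.968. Pe*log2(M-1) = 0.395*log2(15) = 1.543222. Bound = H(Pe) + Pe*log2(M-1) = 0.529330 + 0.438621 + 1.543222 = 2.5112

2.5112 bits


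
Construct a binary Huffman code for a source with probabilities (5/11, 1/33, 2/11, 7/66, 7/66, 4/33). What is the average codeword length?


Huffman construction (repeatedly merge the two least-probable nodes; each merge adds 1 bit to every symbol beneath it): 1/33 + 7/66 = 3/22; 7/66 + 4/33 = 5/22; 3/22 + 2/11 = 7/22; 5/22 + 7/22 = 6/11; 5/11 + 6/11 = 1. Resulting codeword lengths (in the order the probabilities were given): (1, 4, 3, 4, 3, 3). L_avg = sum(p_i * l_i) = 5/11*1 + 1/33*4 + 2/11*3 + 7/66*4 + 7/66*3 + 4/33*3 = 49/22 = 2.2273

2.2273 bits


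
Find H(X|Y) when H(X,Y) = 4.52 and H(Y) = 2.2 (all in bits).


H(X|Y) = H(X,Y) - H(Y) = 4.52 - 2.2 = 2.32

2.32 bits


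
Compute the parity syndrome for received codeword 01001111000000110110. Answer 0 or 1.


Syndrome = XOR of all bits = 0 XOR 1 XOR 0 XOR 0 XOR 1 XOR 1 XOR 1 XOR 1 XOR 0 XOR 0 XOR 0 XOR 0 XOR 0 XOR 0 XOR 1 XOR 1 XOR 0 XOR 1 XOR 1 XOR 0 = 1

1


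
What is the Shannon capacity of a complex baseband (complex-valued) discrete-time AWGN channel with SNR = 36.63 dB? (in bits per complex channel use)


SNR_linear = 10^(36.63/10) = 4602.5657; C = log2(1 + SNR_linear) = log2(1 + 4602.5657) = 12.1685

12.1685 bits/channel use


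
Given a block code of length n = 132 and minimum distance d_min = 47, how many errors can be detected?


Detection capability = d_min - 1 = 47 - 1 = 46

46 errors


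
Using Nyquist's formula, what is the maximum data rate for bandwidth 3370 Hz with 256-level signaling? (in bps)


Rate = 2 * B * log2(M) = 2 * 3370 * 8.0 = 53920.0

53920.0 bps


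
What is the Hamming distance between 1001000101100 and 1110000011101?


Count differing positions: . ^ ^ ^ . . . ^ ^ . . . ^ = 6 differences

6


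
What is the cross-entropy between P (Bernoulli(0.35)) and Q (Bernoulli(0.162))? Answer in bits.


H(P,Q) = -p*log2(q) - (1-p)*log2(1-q). -0.35*log2(0.162) = 0.919077; -0.65*log2(0.838) = 0.165736. H(P,Q) = 0.919077 + 0.165736 = 1.0848

1.0848 bits


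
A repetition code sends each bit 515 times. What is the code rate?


Rate = k/n = 1/515

1/515


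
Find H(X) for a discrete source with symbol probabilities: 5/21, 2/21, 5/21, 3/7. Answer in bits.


H = -sum(p_i * log2(p_i)). Terms: -(5/21)*log2(5/21) = 0.492950; -(2/21)*log2(2/21) = 0.323078; -(5/21)*log2(5/21) = 0.492950; -(3/7)*log2(3/7) = 0.523882. H = 0.492950 + 0.323078 + 0.492950 + 0.523882 = 1.8329

1.8329 bits


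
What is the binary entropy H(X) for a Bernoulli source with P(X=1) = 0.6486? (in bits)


H = -p*log2(p) - (1-p)*log2(1-p). -0.6486*log2(0.6486) = 0.405115; -0.3514*log2(0.3514) = 0.530197. H = 0.405115 + 0.530197 = 0.9353

0.9353 bits


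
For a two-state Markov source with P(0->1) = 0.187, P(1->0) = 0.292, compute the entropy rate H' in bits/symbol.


Stationary distribution: pi_0 = p10/(p01+p10) = 0.6096, pi_1 = 0.3904. Entropy rate H' = pi_0*H(p01) + pi_1*H(p10) = 0.6096*0.6952 + 0.3904*0.8713 = 0.7639

0.7639 bits/symbol


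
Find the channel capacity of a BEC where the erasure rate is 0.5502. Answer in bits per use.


C = 1 - epsilon = 1 - 0.5502 = 0.4498

0.4498 bits


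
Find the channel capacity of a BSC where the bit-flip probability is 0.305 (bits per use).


H(p) = -p*log2(p) - (1-p)*log2(1-p) = -0.305*log2(0.305) - 0.695*log2(0.695) = 0.522501 + 0.364816 = 0.8873. C = 1 - H(p) = 1 - 0.8873 = 0.1127

0.1127 bits


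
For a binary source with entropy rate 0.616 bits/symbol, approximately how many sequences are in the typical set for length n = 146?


log2|A_typical| = nH = 146 * 0.616 = 89.936, so |A_typical| ~ 2^89.936 = 1.184e+27

1.184e+27


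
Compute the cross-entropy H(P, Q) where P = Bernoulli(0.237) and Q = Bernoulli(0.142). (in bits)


H(P,Q) = -p*log2(q) - (1-p)*log2(1-q). -0.237*log2(0.142) = 0.667401; -0.763*log2(0.858) = 0.168585. H(P,Q) = 0.667401 + 0.168585 = 0.836

0.836 bits


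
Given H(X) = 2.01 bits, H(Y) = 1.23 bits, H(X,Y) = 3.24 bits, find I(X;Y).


I(X;Y) = H(X) + H(Y) - H(X,Y) = 2.01 + 1.23 - 3.24 = 0.0

0.0 bits


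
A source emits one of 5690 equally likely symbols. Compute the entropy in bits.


H = log2(n) = log2(5690) = 12.4742

12.4742 bits


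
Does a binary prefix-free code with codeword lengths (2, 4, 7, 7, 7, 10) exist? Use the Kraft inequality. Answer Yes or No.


Kraft sum = sum(2^(-l_i)) = 0.3369, need <= 1. Result: satisfied (a binary prefix-free code with these lengths exists)

Yes


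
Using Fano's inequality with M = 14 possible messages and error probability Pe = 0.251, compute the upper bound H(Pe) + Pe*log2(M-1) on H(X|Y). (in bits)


H(Pe) = -Pe*log2(Pe) - (1-Pe)*log2(1-Pe) = -0.251*log2(0.251) - 0.749*log2(0.749) = 0.500554 + 0.312305 = 0.8129. Pe*log2(M-1) = 0.251*log2(13) = 0.928810. Bound = H(Pe) + Pe*log2(M-1) = 0.500554 + 0.312305 + 0.928810 = 1.7417

1.7417 bits


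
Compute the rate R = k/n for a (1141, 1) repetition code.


Rate = k/n = 1/1141

1/1141


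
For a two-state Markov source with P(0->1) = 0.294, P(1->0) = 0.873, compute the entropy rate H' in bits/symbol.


Stationary distribution: pi_0 = p10/(p01+p10) = 0.7481, pi_1 = 0.2519. Entropy rate H' = pi_0*H(p01) + pi_1*H(p10) = 0.7481*0.8738 + 0.2519*0.5492 = 0.792

0.792 bits/symbol


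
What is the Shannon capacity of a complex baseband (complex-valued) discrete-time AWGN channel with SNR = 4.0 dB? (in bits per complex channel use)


SNR_linear = 10^(4.0/10) = 2.5119; C = log2(1 + SNR_linear) = log2(1 + 2.5119) = 1.8122

1.8122 bits/channel use


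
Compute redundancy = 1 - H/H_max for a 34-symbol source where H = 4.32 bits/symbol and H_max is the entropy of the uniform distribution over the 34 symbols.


H_max = log2(K) = log2(34) = 5.0875 bits/symbol. Redundancy = 1 - H/H_max = 1 - 4.32/5.0875 = 1 - 0.8491 = 0.1509

0.1509


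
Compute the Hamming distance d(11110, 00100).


Count differing positions: ^ ^ . ^ . = 3 differences

3


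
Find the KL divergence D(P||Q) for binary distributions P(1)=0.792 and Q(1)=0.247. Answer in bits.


KL = p*log2(p/q) + (1-p)*log2((1-p)/(1-q)) = 0.792*log2(0.792/0.247) + 0.208*log2(0.208/0.753) = 0.9453

0.9453 bits


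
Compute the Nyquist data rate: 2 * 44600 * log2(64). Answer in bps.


Rate = 2 * B * log2(M) = 2 * 44600 * 6.0 = 535200.0

535200.0 bps


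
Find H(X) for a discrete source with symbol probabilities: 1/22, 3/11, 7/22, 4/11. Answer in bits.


H = -sum(p_i * log2(p_i)). Terms: -(1/22)*log2(1/22) = 0.202701; -(3/11)*log2(3/11) = 0.511219; -(7/22)*log2(7/22) = 0.525661; -(4/11)*log2(4/11) = 0.530702. H = 0.202701 + 0.511219 + 0.525661 + 0.530702 = 1.7703

1.7703 bits


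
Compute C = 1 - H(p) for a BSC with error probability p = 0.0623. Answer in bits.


H(p) = -p*log2(p) - (1-p)*log2(1-p) = -0.0623*log2(0.0623) - 0.9377*log2(0.9377) = 0.249488 + 0.087020 = 0.3365. C = 1 - H(p) = 1 - 0.3365 = 0.6635

0.6635 bits


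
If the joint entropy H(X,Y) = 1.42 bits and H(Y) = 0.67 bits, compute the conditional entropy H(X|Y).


H(X|Y) = H(X,Y) - H(Y) = 1.42 - 0.67 = 0.75

0.75 bits


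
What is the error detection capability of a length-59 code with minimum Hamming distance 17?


Detection capability = d_min - 1 = 17 - 1 = 16

16 errors


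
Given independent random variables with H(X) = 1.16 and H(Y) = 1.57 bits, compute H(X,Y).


For independent variables, H(X,Y) = H(X) + H(Y) = 1.16 + 1.57 = 2.73

2.73 bits


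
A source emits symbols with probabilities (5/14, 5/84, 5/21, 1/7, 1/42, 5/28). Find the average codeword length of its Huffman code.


Huffman construction (repeatedly merge the two least-probable nodes; each merge adds 1 bit to every symbol beneath it): 1/42 + 5/84 = 1/12; 1/12 + 1/7 = 19/84; 5/28 + 19/84 = 17/42; 5/21 + 5/14 = 25/42; 17/42 + 25/42 = 1. Resulting codeword lengths (in the order the probabilities were given): (2, 4, 2, 3, 4, 2). L_avg = sum(p_i * l_i) = 5/14*2 + 5/84*4 + 5/21*2 + 1/7*3 + 1/42*4 + 5/28*2 = 97/42 = 2.3095

2.3095 bits


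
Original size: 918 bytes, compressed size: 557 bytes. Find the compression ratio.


Ratio = original / compressed = 918 / 557 = 1.6481

1.6481


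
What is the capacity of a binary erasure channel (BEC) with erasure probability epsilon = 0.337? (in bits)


C = 1 - epsilon = 1 - 0.337 = 0.663

0.663 bits


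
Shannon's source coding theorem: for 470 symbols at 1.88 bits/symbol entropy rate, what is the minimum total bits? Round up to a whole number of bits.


Minimum bits >= n * H = 470 * 1.88 = 883.6, rounded up to a whole number of bits = 884

884 bits


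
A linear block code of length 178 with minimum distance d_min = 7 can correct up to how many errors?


Correction capability = floor((d-1)/2) = floor((7-1)/2) = 3

3 errors


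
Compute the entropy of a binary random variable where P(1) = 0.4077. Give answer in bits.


H = -p*log2(p) - (1-p)*log2(1-p). -0.4077*log2(0.4077) = 0.527735; -0.5923*log2(0.5923) = 0.447542. H = 0.527735 + 0.447542 = 0.9753

0.9753 bits


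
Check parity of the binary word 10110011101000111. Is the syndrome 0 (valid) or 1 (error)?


Syndrome = XOR of all bits = 1 XOR 0 XOR 1 XOR 1 XOR 0 XOR 0 XOR 1 XOR 1 XOR 1 XOR 0 XOR 1 XOR 0 XOR 0 XOR 0 XOR 1 XOR 1 XOR 1 = 0

0


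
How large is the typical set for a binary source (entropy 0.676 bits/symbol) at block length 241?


log2|A_typical| = nH = 241 * 0.676 = 162.916, so |A_typical| ~ 2^162.916 = 1.103e+49

1.103e+49


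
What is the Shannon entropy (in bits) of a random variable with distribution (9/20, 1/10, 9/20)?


H = -sum(p_i * log2(p_i)). Terms: -(9/20)*log2(9/20) = 0.518401; -(1/10)*log2(1/10) = 0.332193; -(9/20)*log2(9/20) = 0.518401. H = 0.518401 + 0.332193 + 0.518401 = 1.369

1.369 bits


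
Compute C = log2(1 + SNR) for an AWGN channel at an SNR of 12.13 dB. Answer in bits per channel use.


SNR_linear = 10^(12.13/10) = 16.3305; C = log2(1 + SNR_linear) = log2(1 + 16.3305) = 4.1152

4.1152 bits/channel use


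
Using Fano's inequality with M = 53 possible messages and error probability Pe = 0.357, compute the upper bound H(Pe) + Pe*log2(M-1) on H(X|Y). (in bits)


H(Pe) = -Pe*log2(Pe) - (1-Pe)*log2(1-Pe) = -0.357*log2(0.357) - 0.643*log2(0.643) = 0.530503 + 0.409661 = 0.9402. Pe*log2(M-1) = 0.357*log2(52) = 2.035057. Bound = H(Pe) + Pe*log2(M-1) = 0.530503 + 0.409661 + 2.035057 = 2.9752

2.9752 bits


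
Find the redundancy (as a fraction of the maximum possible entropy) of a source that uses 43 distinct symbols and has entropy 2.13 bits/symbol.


H_max = log2(K) = log2(43) = 5.4263 bits/symbol. Redundancy = 1 - H/H_max = 1 - 2.13/5.4263 = 1 - 0.3925 = 0.6075

0.6075


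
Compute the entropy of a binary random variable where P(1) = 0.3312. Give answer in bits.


H = -p*log2(p) - (1-p)*log2(1-p). -0.3312*log2(0.3312) = 0.528007; -0.6688*log2(0.6688) = 0.388140. H = 0.528007 + 0.388140 = 0.9161

0.9161 bits


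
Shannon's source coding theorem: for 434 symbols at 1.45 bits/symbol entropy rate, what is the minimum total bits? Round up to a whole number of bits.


Minimum bits >= n * H = 434 * 1.45 = 629.3, rounded up to a whole number of bits = 630

630 bits


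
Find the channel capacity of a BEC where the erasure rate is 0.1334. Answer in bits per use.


C = 1 - epsilon = 1 - 0.1334 = 0.8666

0.8666 bits


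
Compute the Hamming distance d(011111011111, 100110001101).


Count differing positions: ^ ^ ^ . . ^ . ^ . . ^ . = 6 differences

6


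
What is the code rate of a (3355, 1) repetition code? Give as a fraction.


Rate = k/n = 1/3355

1/3355


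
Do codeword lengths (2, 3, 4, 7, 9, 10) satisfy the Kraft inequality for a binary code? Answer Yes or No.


Kraft sum = sum(2^(-l_i)) = 0.4482, need <= 1. Result: satisfied (a binary prefix-free code with these lengths exists)

Yes
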